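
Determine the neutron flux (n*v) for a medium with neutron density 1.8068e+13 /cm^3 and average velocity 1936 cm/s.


phi = n * v
phi = 1.8068e+13 * 1936
phi = 3.4980e+16 /cm^2/s

3.4980e+16


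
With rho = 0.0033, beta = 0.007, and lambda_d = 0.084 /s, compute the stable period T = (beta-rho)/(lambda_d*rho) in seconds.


T = (beta - rho) / (lambda_d * rho)
T = (0.007 - 0.0033) / (0.084 * 0.0033)
T = 13.348 s

13.348


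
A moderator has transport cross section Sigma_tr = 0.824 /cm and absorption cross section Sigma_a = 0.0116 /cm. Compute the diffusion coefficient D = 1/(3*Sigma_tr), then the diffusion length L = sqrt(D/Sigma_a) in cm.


D = 1 / (3 * Sigma_tr) = 1 / (3 * 0.824) = 0.4045307 cm
L = sqrt(D / Sigma_a)
L = sqrt(0.4045307 / 0.0116)
L = 5.9054 cm

5.9054


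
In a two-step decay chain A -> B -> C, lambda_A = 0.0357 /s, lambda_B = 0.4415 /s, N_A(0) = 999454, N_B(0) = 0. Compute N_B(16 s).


N_B(t) = lambda_A * N_A0 / (lambda_B - lambda_A) * [exp(-lambda_A*t) - exp(-lambda_B*t)]
exp(-0.0357*16) = 0.5648472; exp(-0.4415*16) = 8.553498e-04
N_B = 0.0357 * 999454 / (0.4415 - 0.0357) * (0.5648472 - 8.553498e-04)
N_B = 49590

49590


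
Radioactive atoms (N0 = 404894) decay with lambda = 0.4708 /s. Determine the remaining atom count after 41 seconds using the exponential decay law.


N = N0 * exp(-lambda * t)
N = 404894 * exp(-0.4708 * 41)
N = 0.0016759

0.0016759


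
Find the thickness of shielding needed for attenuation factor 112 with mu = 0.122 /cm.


x = ln(factor) / mu
x = ln(112) / 0.122
x = 38.676 cm

38.676


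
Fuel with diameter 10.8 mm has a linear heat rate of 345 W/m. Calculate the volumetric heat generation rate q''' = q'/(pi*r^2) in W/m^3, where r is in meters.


r = D / 2 / 1000 = 10.8 / 2 / 1000 = 0.0054 m
q''' = q' / (pi * r^2)
q''' = 345 / (pi * 0.0054^2)
q''' = 3.7660e+06 W/m^3

3.7660e+06


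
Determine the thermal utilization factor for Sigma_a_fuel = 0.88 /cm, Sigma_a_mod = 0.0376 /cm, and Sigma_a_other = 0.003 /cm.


f = Sigma_a_fuel / (Sigma_a_fuel + Sigma_a_mod + Sigma_a_other)
f = 0.88 / (0.88 + 0.0376 + 0.003)
f = 0.95590

0.95590


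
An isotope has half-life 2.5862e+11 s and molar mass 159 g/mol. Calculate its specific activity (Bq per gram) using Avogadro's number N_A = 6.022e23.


lambda = ln(2) / t_half = ln(2) / 2.5862e+11 = 2.680176e-12 /s
SA = lambda * N_A / M
SA = 2.680176e-12 * 6.022e23 / 159
SA = 1.0151e+10 Bq/g

1.0151e+10


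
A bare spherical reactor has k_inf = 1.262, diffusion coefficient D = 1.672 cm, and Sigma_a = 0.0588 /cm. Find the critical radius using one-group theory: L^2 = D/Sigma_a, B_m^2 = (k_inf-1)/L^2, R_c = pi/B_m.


L^2 = D / Sigma_a = 1.672 / 0.0588 = 28.43537 cm^2
B_m^2 = (k_inf - 1) / L^2 = (1.262 - 1) / 28.43537 = 0.009213877 /cm^2
For a bare sphere: B_g = pi/R, so R_c = pi / sqrt(B_m^2)
R_c = pi / sqrt(0.009213877) = 32.729 cm

32.729


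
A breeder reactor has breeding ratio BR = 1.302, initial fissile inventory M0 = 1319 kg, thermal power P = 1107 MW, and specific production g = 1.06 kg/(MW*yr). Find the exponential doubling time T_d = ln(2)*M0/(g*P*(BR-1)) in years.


Breeding gain G = BR - 1 = 1.302 - 1 = 0.302
Fissile production rate = g * P * G = 1.06 * 1107 * 0.302 = 354.37284 kg/yr
T_d = ln(2) * M0 / (g * P * G)
T_d = ln(2) * 1319 / 354.37284 = 2.5799 yr

2.5799


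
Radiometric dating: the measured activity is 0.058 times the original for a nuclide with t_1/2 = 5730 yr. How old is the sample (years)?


lambda = ln(2) / t_half = ln(2) / 5730 = 1.209681e-04 /yr
t = -ln(A/A0) / lambda
t = -ln(0.058) / 1.209681e-04
t = 23538 yr

23538


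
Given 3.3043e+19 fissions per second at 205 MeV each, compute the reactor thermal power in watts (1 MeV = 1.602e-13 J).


P = fission_rate * E_MeV * 1.602e-13
P = 3.3043e+19 * 205 * 1.602e-13
P = 1.0852e+09 W

1.0852e+09


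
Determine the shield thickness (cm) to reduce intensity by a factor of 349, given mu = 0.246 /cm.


x = ln(factor) / mu
x = ln(349) / 0.246
x = 23.801 cm

23.801


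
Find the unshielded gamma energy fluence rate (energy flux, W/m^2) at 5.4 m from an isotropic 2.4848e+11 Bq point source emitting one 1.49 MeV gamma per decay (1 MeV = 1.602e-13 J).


psi = A * E * 1.602e-13 / (4*pi*r^2)
psi = 2.4848e+11 * 1.49 * 1.602e-13 / (4*pi*5.4^2)
psi = 1.6186e-04 W/m^2

1.6186e-04


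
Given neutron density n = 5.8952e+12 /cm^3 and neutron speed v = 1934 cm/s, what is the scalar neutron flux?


phi = n * v
phi = 5.8952e+12 * 1934
phi = 1.1401e+16 /cm^2/s

1.1401e+16


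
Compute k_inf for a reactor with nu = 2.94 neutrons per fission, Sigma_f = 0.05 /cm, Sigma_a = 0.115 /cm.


k_inf = nu * Sigma_f / Sigma_a
k_inf = 2.94 * 0.05 / 0.115
k_inf = 1.2783

1.2783


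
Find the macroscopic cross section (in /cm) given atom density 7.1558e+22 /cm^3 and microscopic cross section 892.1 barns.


Sigma = N * sigma_barns * 1e-24
Sigma = 7.1558e+22 * 892.1 * 1e-24
Sigma = 63.837 /cm

63.837


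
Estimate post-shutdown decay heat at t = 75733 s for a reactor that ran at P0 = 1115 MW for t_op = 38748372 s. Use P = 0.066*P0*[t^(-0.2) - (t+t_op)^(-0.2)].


P/P0 = 0.066 * [t^(-0.2) - (t + t_op)^(-0.2)]
P/P0 = 0.066 * [75733^(-0.2) - (75733 + 38748372)^(-0.2)]
P/P0 = 0.066 * [0.1057165 - 0.03035147] = 0.004974092
P = 1115 * 0.004974092 = 5.5461 MW

5.5461


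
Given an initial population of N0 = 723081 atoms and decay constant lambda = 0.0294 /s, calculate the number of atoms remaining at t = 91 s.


N = N0 * exp(-lambda * t)
N = 723081 * exp(-0.0294 * 91)
N = 49805

49805


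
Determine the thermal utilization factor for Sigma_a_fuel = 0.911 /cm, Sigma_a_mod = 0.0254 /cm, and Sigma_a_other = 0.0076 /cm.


f = Sigma_a_fuel / (Sigma_a_fuel + Sigma_a_mod + Sigma_a_other)
f = 0.911 / (0.911 + 0.0254 + 0.0076)
f = 0.96504

0.96504


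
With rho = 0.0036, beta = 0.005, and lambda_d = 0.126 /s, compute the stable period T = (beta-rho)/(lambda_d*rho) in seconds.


T = (beta - rho) / (lambda_d * rho)
T = (0.005 - 0.0036) / (0.126 * 0.0036)
T = 3.0864 s

3.0864


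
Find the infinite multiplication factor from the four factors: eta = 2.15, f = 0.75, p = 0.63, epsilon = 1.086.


k_inf = eta * f * p * epsilon
k_inf = 2.15 * 0.75 * 0.63 * 1.086
k_inf = 1.1032

1.1032


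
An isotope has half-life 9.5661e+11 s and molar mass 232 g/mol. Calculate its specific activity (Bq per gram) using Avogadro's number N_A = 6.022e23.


lambda = ln(2) / t_half = ln(2) / 9.5661e+11 = 7.245870e-13 /s
SA = lambda * N_A / M
SA = 7.245870e-13 * 6.022e23 / 232
SA = 1.8808e+09 Bq/g

1.8808e+09


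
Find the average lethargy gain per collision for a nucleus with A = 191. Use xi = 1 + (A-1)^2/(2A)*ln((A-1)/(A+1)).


xi = 1 + (A-1)^2/(2A) * ln((A-1)/(A+1))
xi = 1 + (191-1)^2/(2*191) * ln((191-1)/(191 +1))
xi = 0.010435

0.010435


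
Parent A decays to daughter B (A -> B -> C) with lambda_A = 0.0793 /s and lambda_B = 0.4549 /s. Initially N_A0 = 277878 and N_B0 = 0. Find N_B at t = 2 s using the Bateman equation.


N_B(t) = lambda_A * N_A0 / (lambda_B - lambda_A) * [exp(-lambda_A*t) - exp(-lambda_B*t)]
exp(-0.0793*2) = 0.8533376; exp(-0.4549*2) = 0.4026047
N_B = 0.0793 * 277878 / (0.4549 - 0.0793) * (0.8533376 - 0.4026047)
N_B = 26444

26444


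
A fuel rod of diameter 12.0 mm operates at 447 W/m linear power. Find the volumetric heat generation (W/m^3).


r = D / 2 / 1000 = 12.0 / 2 / 1000 = 0.006 m
q''' = q' / (pi * r^2)
q''' = 447 / (pi * 0.006^2)
q''' = 3.9523e+06 W/m^3

3.9523e+06


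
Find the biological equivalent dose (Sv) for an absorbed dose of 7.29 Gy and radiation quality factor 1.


H = D * Q
H = 7.29 * 1
H = 7.2900 Sv

7.2900


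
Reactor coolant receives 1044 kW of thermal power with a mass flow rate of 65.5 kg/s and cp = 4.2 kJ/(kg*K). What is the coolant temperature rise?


dT = Q / (m_dot * cp)
dT = 1044 / (65.5 * 4.2)
dT = 3.7950 C

3.7950


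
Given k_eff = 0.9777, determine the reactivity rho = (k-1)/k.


rho = (k_eff - 1) / k_eff
rho = (0.9777 - 1) / 0.9777
rho = -0.022809

-0.022809


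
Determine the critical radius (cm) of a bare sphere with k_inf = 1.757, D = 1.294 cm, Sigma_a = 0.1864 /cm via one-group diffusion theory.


L^2 = D / Sigma_a = 1.294 / 0.1864 = 6.942060 cm^2
B_m^2 = (k_inf - 1) / L^2 = (1.757 - 1) / 6.942060 = 0.1090454 /cm^2
For a bare sphere: B_g = pi/R, so R_c = pi / sqrt(B_m^2)
R_c = pi / sqrt(0.1090454) = 9.5136 cm

9.5136


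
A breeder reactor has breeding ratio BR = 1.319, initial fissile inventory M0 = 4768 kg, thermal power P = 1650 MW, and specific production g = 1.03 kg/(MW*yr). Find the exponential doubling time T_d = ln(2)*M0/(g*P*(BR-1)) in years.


Breeding gain G = BR - 1 = 1.319 - 1 = 0.319
Fissile production rate = g * P * G = 1.03 * 1650 * 0.319 = 542.1405 kg/yr
T_d = ln(2) * M0 / (g * P * G)
T_d = ln(2) * 4768 / 542.1405 = 6.0961 yr

6.0961


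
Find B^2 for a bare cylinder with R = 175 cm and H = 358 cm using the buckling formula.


B^2 = (2.405/R)^2 + (pi/H)^2
B^2 = (2.405/175)^2 + (pi/358)^2
B^2 = 2.6587e-04 /cm^2

2.6587e-04


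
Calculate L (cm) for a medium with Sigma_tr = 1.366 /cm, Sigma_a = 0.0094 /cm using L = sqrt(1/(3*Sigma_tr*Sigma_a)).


D = 1 / (3 * Sigma_tr) = 1 / (3 * 1.366) = 0.2440215 cm
L = sqrt(D / Sigma_a)
L = sqrt(0.2440215 / 0.0094)
L = 5.0951 cm

5.0951


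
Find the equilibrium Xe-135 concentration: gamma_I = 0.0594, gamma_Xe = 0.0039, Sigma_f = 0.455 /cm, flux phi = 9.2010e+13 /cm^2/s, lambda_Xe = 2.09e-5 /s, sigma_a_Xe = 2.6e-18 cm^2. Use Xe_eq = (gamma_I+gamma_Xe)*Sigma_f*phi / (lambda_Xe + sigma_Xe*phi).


Xe_eq = (gamma_I + gamma_Xe) * Sigma_f * phi / (lambda_Xe + sigma_Xe * phi)
Numerator = (0.0594 + 0.0039) * 0.455 * 9.2010e+13 = 2.650026e+12
Denominator = 2.09e-5 + 2.6e-18 * 9.2010e+13 = 2.601260e-04
Xe_eq = 2.650026e+12 / 2.601260e-04 = 1.0187e+16 /cm^3

1.0187e+16


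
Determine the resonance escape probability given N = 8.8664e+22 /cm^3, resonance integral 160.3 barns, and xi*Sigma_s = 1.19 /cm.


p = exp(-N * I * 1e-24 / (xi*Sigma_s))
p = exp(-8.8664e+22 * 160.3 * 1e-24 / 1.19)
p = 6.5009e-06

6.5009e-06


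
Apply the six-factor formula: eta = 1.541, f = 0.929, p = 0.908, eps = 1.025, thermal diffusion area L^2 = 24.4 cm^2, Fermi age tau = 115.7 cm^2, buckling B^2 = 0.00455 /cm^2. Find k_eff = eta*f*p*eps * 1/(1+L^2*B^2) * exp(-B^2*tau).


k_inf = eta*f*p*eps = 1.541*0.929*0.908*1.025 = 1.332380
P_TNL = 1/(1 + L^2*B^2) = 1/(1 + 24.4*0.00455) = 0.9000738
P_FNL = exp(-B^2*tau) = exp(-0.00455*115.7) = 0.5907071
k_eff = k_inf * P_TNL * P_FNL = 1.332380 * 0.9000738 * 0.5907071
k_eff = 0.70840

0.70840


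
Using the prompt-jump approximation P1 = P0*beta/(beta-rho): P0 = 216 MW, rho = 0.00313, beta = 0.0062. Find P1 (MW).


P1/P0 = beta / (beta - rho)
P1/P0 = 0.0062 / (0.0062 - 0.00313) = 2.019544
P1 = 216 * 2.019544 = 436.22 MW

436.22


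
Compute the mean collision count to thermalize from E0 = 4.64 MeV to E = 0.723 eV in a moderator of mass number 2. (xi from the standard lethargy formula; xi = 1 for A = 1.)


xi = 1 + (A-1)^2/(2A)*ln((A-1)/(A+1)) = 0.7253469 (for A = 2)
n = ln(E0/E) / xi
n = ln(4.64e6 / 0.723) / 0.7253469
n = ln(6.417704e+06) / 0.7253469 = 21.610

21.610


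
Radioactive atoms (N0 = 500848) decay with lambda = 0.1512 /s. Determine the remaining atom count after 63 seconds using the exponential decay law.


N = N0 * exp(-lambda * t)
N = 500848 * exp(-0.1512 * 63)
N = 36.542

36.542


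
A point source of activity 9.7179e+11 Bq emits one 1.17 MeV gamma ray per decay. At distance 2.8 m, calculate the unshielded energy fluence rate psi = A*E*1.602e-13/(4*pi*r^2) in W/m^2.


psi = A * E * 1.602e-13 / (4*pi*r^2)
psi = 9.7179e+11 * 1.17 * 1.602e-13 / (4*pi*2.8^2)
psi = 0.0018488 W/m^2

0.0018488


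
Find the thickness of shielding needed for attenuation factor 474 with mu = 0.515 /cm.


x = ln(factor) / mu
x = ln(474) / 0.515
x = 11.964 cm

11.964


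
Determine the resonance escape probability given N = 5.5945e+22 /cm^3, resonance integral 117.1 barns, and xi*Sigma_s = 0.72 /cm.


p = exp(-N * I * 1e-24 / (xi*Sigma_s))
p = exp(-5.5945e+22 * 117.1 * 1e-24 / 0.72)
p = 1.1180e-04

1.1180e-04


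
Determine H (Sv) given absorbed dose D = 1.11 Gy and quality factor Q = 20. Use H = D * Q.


H = D * Q
H = 1.11 * 20
H = 22.200 Sv

22.200


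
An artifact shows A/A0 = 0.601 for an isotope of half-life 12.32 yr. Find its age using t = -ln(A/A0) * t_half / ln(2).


lambda = ln(2) / t_half = ln(2) / 12.32 = 0.05626195 /yr
t = -ln(A/A0) / lambda
t = -ln(0.601) / 0.05626195
t = 9.0498 yr

9.0498


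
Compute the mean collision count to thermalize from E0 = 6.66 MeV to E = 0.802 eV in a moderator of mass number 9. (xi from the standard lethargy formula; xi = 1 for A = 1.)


xi = 1 + (A-1)^2/(2A)*ln((A-1)/(A+1)) = 0.2066007 (for A = 9)
n = ln(E0/E) / xi
n = ln(6.66e6 / 0.802) / 0.2066007
n = ln(8.304239e+06) / 0.2066007 = 77.116

77.116


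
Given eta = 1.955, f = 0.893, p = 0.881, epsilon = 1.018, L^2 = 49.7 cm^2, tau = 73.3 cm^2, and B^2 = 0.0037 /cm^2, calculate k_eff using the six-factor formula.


k_inf = eta*f*p*eps = 1.955*0.893*0.881*1.018 = 1.565748
P_TNL = 1/(1 + L^2*B^2) = 1/(1 + 49.7*0.0037) = 0.8446731
P_FNL = exp(-B^2*tau) = exp(-0.0037*73.3) = 0.7624564
k_eff = k_inf * P_TNL * P_FNL = 1.565748 * 0.8446731 * 0.7624564
k_eff = 1.0084

1.0084


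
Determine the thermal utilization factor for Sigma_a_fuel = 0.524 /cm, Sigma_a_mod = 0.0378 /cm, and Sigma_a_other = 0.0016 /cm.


f = Sigma_a_fuel / (Sigma_a_fuel + Sigma_a_mod + Sigma_a_other)
f = 0.524 / (0.524 + 0.0378 + 0.0016)
f = 0.93007

0.93007


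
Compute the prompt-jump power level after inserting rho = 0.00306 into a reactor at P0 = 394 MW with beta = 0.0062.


P1/P0 = beta / (beta - rho)
P1/P0 = 0.0062 / (0.0062 - 0.00306) = 1.974522
P1 = 394 * 1.974522 = 777.96 MW

777.96


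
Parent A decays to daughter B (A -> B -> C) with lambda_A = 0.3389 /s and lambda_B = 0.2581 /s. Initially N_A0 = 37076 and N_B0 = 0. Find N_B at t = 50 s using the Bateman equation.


N_B(t) = lambda_A * N_A0 / (lambda_B - lambda_A) * [exp(-lambda_A*t) - exp(-lambda_B*t)]
exp(-0.3389*50) = 4.374012e-08; exp(-0.2581*50) = 2.485591e-06
N_B = 0.3389 * 37076 / (0.2581 - 0.3389) * (4.374012e-08 - 2.485591e-06)
N_B = 0.37973

0.37973


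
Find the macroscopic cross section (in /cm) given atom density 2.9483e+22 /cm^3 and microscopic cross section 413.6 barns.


Sigma = N * sigma_barns * 1e-24
Sigma = 2.9483e+22 * 413.6 * 1e-24
Sigma = 12.194 /cm

12.194


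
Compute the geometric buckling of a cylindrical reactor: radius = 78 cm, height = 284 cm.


B^2 = (2.405/R)^2 + (pi/H)^2
B^2 = (2.405/78)^2 + (pi/284)^2
B^2 = 0.0010731 /cm^2

0.0010731


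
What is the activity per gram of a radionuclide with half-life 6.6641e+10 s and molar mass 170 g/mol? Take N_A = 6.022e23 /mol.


lambda = ln(2) / t_half = ln(2) / 6.6641e+10 = 1.040121e-11 /s
SA = lambda * N_A / M
SA = 1.040121e-11 * 6.022e23 / 170
SA = 3.6845e+10 Bq/g

3.6845e+10


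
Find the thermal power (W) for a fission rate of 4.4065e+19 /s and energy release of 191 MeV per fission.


P = fission_rate * E_MeV * 1.602e-13
P = 4.4065e+19 * 191 * 1.602e-13
P = 1.3483e+09 W

1.3483e+09


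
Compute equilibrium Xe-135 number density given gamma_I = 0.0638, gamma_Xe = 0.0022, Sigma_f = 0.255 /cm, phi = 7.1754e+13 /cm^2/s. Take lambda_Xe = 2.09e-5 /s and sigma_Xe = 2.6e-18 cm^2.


Xe_eq = (gamma_I + gamma_Xe) * Sigma_f * phi / (lambda_Xe + sigma_Xe * phi)
Numerator = (0.0638 + 0.0022) * 0.255 * 7.1754e+13 = 1.207620e+12
Denominator = 2.09e-5 + 2.6e-18 * 7.1754e+13 = 2.074604e-04
Xe_eq = 1.207620e+12 / 2.074604e-04 = 5.8210e+15 /cm^3

5.8210e+15


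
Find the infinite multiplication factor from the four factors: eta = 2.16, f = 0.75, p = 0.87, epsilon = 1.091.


k_inf = eta * f * p * epsilon
k_inf = 2.16 * 0.75 * 0.87 * 1.091
k_inf = 1.5377

1.5377


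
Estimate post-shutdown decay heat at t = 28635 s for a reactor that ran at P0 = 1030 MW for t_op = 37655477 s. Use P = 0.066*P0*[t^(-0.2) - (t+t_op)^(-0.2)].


P/P0 = 0.066 * [t^(-0.2) - (t + t_op)^(-0.2)]
P/P0 = 0.066 * [28635^(-0.2) - (28635 + 37655477)^(-0.2)]
P/P0 = 0.066 * [0.1284164 - 0.03053292] = 0.006460310
P = 1030 * 0.006460310 = 6.6541 MW

6.6541


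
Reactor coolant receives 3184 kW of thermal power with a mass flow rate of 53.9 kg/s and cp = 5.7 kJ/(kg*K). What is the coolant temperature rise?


dT = Q / (m_dot * cp)
dT = 3184 / (53.9 * 5.7)
dT = 10.364 C

10.364


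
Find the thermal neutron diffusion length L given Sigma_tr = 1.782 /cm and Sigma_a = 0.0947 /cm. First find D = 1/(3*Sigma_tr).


D = 1 / (3 * Sigma_tr) = 1 / (3 * 1.782) = 0.1870557 cm
L = sqrt(D / Sigma_a)
L = sqrt(0.1870557 / 0.0947)
L = 1.4054 cm

1.4054


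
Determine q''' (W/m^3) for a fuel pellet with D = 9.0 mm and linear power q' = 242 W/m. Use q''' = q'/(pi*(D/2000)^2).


r = D / 2 / 1000 = 9.0 / 2 / 1000 = 0.0045 m
q''' = q' / (pi * r^2)
q''' = 242 / (pi * 0.0045^2)
q''' = 3.8040e+06 W/m^3

3.8040e+06


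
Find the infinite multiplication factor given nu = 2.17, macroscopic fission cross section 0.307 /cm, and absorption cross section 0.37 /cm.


k_inf = nu * Sigma_f / Sigma_a
k_inf = 2.17 * 0.307 / 0.37
k_inf = 1.8005

1.8005


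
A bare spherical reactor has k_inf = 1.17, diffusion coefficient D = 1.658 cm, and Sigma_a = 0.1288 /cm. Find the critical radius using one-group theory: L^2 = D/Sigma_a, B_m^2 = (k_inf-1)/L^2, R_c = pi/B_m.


L^2 = D / Sigma_a = 1.658 / 0.1288 = 12.87267 cm^2
B_m^2 = (k_inf - 1) / L^2 = (1.17 - 1) / 12.87267 = 0.01320627 /cm^2
For a bare sphere: B_g = pi/R, so R_c = pi / sqrt(B_m^2)
R_c = pi / sqrt(0.01320627) = 27.338 cm

27.338


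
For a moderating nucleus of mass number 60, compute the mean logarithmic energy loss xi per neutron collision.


xi = 1 + (A-1)^2/(2A) * ln((A-1)/(A+1))
xi = 1 + (60-1)^2/(2*60) * ln((60-1)/(60 +1))
xi = 0.032966

0.032966


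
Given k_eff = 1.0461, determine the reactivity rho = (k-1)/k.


rho = (k_eff - 1) / k_eff
rho = (1.0461 - 1) / 1.0461
rho = 0.044068

0.044068


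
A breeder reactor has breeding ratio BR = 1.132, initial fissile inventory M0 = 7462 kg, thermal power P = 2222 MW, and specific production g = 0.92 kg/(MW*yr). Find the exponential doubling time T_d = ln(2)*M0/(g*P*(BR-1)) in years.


Breeding gain G = BR - 1 = 1.132 - 1 = 0.132
Fissile production rate = g * P * G = 0.92 * 2222 * 0.132 = 269.83968 kg/yr
T_d = ln(2) * M0 / (g * P * G)
T_d = ln(2) * 7462 / 269.83968 = 19.168 yr

19.168


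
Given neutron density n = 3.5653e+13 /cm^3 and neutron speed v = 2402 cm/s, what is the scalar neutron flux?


phi = n * v
phi = 3.5653e+13 * 2402
phi = 8.5639e+16 /cm^2/s

8.5639e+16


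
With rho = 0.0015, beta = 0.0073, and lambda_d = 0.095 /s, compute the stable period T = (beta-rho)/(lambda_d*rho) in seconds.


T = (beta - rho) / (lambda_d * rho)
T = (0.0073 - 0.0015) / (0.095 * 0.0015)
T = 40.702 s

40.702


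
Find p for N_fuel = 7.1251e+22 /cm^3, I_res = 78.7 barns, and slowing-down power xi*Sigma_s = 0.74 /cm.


p = exp(-N * I * 1e-24 / (xi*Sigma_s))
p = exp(-7.1251e+22 * 78.7 * 1e-24 / 0.74)
p = 5.1177e-04

5.1177e-04


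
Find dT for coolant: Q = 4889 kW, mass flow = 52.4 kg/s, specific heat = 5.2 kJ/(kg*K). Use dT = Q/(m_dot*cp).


dT = Q / (m_dot * cp)
dT = 4889 / (52.4 * 5.2)
dT = 17.943 C

17.943


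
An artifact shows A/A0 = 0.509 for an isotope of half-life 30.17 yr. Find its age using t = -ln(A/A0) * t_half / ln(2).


lambda = ln(2) / t_half = ln(2) / 30.17 = 0.02297472 /yr
t = -ln(A/A0) / lambda
t = -ln(0.509) / 0.02297472
t = 29.393 yr

29.393


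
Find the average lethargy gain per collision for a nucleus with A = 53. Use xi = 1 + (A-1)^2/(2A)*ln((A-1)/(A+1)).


xi = 1 + (A-1)^2/(2A) * ln((A-1)/(A+1))
xi = 1 + (53-1)^2/(2*53) * ln((53-1)/(53 +1))
xi = 0.037266

0.037266


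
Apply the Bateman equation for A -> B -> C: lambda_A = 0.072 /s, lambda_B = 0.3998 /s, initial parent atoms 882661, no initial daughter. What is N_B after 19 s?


N_B(t) = lambda_A * N_A0 / (lambda_B - lambda_A) * [exp(-lambda_A*t) - exp(-lambda_B*t)]
exp(-0.072*19) = 0.2546157; exp(-0.3998*19) = 5.023568e-04
N_B = 0.072 * 882661 / (0.3998 - 0.072) * (0.2546157 - 5.023568e-04)
N_B = 49266

49266


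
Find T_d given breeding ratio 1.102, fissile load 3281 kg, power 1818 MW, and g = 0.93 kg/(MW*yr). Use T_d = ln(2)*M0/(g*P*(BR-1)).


Breeding gain G = BR - 1 = 1.102 - 1 = 0.102
Fissile production rate = g * P * G = 0.93 * 1818 * 0.102 = 172.45548 kg/yr
T_d = ln(2) * M0 / (g * P * G)
T_d = ln(2) * 3281 / 172.45548 = 13.187 yr

13.187


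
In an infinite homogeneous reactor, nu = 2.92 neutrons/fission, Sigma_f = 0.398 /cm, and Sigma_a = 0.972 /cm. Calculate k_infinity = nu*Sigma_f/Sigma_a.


k_inf = nu * Sigma_f / Sigma_a
k_inf = 2.92 * 0.398 / 0.972
k_inf = 1.1956

1.1956


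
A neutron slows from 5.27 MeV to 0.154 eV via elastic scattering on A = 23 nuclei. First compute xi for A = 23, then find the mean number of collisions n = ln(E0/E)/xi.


xi = 1 + (A-1)^2/(2A)*ln((A-1)/(A+1)) = 0.08448899 (for A = 23)
n = ln(E0/E) / xi
n = ln(5.27e6 / 0.154) / 0.08448899
n = ln(3.422078e+07) / 0.08448899 = 205.33

205.33


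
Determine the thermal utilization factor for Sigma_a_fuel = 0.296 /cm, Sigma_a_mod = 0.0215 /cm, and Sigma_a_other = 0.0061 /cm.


f = Sigma_a_fuel / (Sigma_a_fuel + Sigma_a_mod + Sigma_a_other)
f = 0.296 / (0.296 + 0.0215 + 0.0061)
f = 0.91471

0.91471


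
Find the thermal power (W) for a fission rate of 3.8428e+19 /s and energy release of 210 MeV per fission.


P = fission_rate * E_MeV * 1.602e-13
P = 3.8428e+19 * 210 * 1.602e-13
P = 1.2928e+09 W

1.2928e+09


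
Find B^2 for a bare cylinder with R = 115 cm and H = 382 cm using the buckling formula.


B^2 = (2.405/R)^2 + (pi/H)^2
B^2 = (2.405/115)^2 + (pi/382)^2
B^2 = 5.0499e-04 /cm^2

5.0499e-04


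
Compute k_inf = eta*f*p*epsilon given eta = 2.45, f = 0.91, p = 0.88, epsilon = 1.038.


k_inf = eta * f * p * epsilon
k_inf = 2.45 * 0.91 * 0.88 * 1.038
k_inf = 2.0365

2.0365


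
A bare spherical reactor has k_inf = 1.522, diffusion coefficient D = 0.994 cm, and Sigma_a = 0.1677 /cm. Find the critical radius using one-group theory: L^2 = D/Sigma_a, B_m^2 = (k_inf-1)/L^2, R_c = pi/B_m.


L^2 = D / Sigma_a = 0.994 / 0.1677 = 5.927251 cm^2
B_m^2 = (k_inf - 1) / L^2 = (1.522 - 1) / 5.927251 = 0.08806781 /cm^2
For a bare sphere: B_g = pi/R, so R_c = pi / sqrt(B_m^2)
R_c = pi / sqrt(0.08806781) = 10.586 cm

10.586


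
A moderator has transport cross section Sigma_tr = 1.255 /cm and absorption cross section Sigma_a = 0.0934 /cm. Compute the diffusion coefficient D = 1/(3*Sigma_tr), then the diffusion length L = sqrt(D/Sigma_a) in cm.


D = 1 / (3 * Sigma_tr) = 1 / (3 * 1.255) = 0.2656042 cm
L = sqrt(D / Sigma_a)
L = sqrt(0.2656042 / 0.0934)
L = 1.6863 cm

1.6863


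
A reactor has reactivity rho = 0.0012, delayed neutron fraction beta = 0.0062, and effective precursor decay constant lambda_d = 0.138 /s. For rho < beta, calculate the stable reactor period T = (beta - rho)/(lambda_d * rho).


T = (beta - rho) / (lambda_d * rho)
T = (0.0062 - 0.0012) / (0.138 * 0.0012)
T = 30.193 s

30.193


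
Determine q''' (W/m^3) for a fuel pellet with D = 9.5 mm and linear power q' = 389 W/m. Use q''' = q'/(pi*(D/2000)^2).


r = D / 2 / 1000 = 9.5 / 2 / 1000 = 0.00475 m
q''' = q' / (pi * r^2)
q''' = 389 / (pi * 0.00475^2)
q''' = 5.4880e+06 W/m^3

5.4880e+06


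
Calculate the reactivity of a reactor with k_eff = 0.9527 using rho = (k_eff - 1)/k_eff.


rho = (k_eff - 1) / k_eff
rho = (0.9527 - 1) / 0.9527
rho = -0.049648

-0.049648


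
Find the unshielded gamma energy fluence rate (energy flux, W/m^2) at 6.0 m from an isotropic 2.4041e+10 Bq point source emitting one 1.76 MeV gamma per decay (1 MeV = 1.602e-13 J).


psi = A * E * 1.602e-13 / (4*pi*r^2)
psi = 2.4041e+10 * 1.76 * 1.602e-13 / (4*pi*6.0^2)
psi = 1.4984e-05 W/m^2

1.4984e-05


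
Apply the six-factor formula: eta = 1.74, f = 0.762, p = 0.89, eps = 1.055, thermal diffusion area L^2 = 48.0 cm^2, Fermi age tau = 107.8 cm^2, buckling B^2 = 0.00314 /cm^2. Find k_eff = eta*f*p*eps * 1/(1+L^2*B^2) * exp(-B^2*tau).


k_inf = eta*f*p*eps = 1.74*0.762*0.89*1.055 = 1.244935
P_TNL = 1/(1 + L^2*B^2) = 1/(1 + 48.0*0.00314) = 0.8690211
P_FNL = exp(-B^2*tau) = exp(-0.00314*107.8) = 0.7128445
k_eff = k_inf * P_TNL * P_FNL = 1.244935 * 0.8690211 * 0.7128445
k_eff = 0.77121

0.77121


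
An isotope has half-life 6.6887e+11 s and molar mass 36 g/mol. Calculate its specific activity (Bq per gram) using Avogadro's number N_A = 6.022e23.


lambda = ln(2) / t_half = ln(2) / 6.6887e+11 = 1.036296e-12 /s
SA = lambda * N_A / M
SA = 1.036296e-12 * 6.022e23 / 36
SA = 1.7335e+10 Bq/g

1.7335e+10


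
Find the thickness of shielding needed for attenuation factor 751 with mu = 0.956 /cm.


x = ln(factor) / mu
x = ln(751) / 0.956
x = 6.9262 cm

6.9262


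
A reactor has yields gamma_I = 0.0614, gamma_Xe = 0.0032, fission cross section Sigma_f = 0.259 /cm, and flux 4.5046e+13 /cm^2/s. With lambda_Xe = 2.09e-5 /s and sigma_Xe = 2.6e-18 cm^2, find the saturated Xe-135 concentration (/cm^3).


Xe_eq = (gamma_I + gamma_Xe) * Sigma_f * phi / (lambda_Xe + sigma_Xe * phi)
Numerator = (0.0614 + 0.0032) * 0.259 * 4.5046e+13 = 7.536826e+11
Denominator = 2.09e-5 + 2.6e-18 * 4.5046e+13 = 1.380196e-04
Xe_eq = 7.536826e+11 / 1.380196e-04 = 5.4607e+15 /cm^3

5.4607e+15


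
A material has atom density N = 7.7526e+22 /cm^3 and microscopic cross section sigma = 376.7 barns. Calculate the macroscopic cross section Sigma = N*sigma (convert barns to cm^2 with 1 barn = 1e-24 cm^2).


Sigma = N * sigma_barns * 1e-24
Sigma = 7.7526e+22 * 376.7 * 1e-24
Sigma = 29.204 /cm

29.204


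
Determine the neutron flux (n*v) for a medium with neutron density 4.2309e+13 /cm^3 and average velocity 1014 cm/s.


phi = n * v
phi = 4.2309e+13 * 1014
phi = 4.2901e+16 /cm^2/s

4.2901e+16


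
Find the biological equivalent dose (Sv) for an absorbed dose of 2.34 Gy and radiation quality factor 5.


H = D * Q
H = 2.34 * 5
H = 11.700 Sv

11.700


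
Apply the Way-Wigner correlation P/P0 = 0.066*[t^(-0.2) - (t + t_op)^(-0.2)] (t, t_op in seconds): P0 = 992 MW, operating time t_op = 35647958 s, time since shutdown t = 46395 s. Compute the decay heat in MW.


P/P0 = 0.066 * [t^(-0.2) - (t + t_op)^(-0.2)]
P/P0 = 0.066 * [46395^(-0.2) - (46395 + 35647958)^(-0.2)]
P/P0 = 0.066 * [0.1166019 - 0.03086598] = 0.005658571
P = 992 * 0.005658571 = 5.6133 MW

5.6133


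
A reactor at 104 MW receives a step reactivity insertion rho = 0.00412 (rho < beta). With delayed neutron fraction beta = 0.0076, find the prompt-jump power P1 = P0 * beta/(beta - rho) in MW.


P1/P0 = beta / (beta - rho)
P1/P0 = 0.0076 / (0.0076 - 0.00412) = 2.183908
P1 = 104 * 2.183908 = 227.13 MW

227.13


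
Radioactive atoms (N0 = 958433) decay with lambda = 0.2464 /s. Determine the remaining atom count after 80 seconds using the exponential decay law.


N = N0 * exp(-lambda * t)
N = 958433 * exp(-0.2464 * 80)
N = 0.0026348

0.0026348


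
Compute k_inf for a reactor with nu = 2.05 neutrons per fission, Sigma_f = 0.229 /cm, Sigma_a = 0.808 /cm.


k_inf = nu * Sigma_f / Sigma_a
k_inf = 2.05 * 0.229 / 0.808
k_inf = 0.58100

0.58100


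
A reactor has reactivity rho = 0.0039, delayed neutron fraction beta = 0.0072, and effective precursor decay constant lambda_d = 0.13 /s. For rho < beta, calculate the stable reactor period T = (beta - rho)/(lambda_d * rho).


T = (beta - rho) / (lambda_d * rho)
T = (0.0072 - 0.0039) / (0.13 * 0.0039)
T = 6.5089 s

6.5089


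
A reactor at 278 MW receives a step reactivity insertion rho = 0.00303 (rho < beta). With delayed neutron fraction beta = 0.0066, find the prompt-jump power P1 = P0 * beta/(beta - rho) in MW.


P1/P0 = beta / (beta - rho)
P1/P0 = 0.0066 / (0.0066 - 0.00303) = 1.848739
P1 = 278 * 1.848739 = 513.95 MW

513.95


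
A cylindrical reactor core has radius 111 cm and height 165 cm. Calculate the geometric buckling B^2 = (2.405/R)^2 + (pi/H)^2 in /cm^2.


B^2 = (2.405/R)^2 + (pi/H)^2
B^2 = (2.405/111)^2 + (pi/165)^2
B^2 = 8.3196e-04 /cm^2

8.3196e-04


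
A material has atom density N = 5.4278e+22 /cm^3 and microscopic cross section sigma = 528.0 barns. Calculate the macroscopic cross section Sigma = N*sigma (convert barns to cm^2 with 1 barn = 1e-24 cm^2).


Sigma = N * sigma_barns * 1e-24
Sigma = 5.4278e+22 * 528.0 * 1e-24
Sigma = 28.659 /cm

28.659


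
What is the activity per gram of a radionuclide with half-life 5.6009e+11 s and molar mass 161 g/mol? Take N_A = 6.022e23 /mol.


lambda = ln(2) / t_half = ln(2) / 5.6009e+11 = 1.237564e-12 /s
SA = lambda * N_A / M
SA = 1.237564e-12 * 6.022e23 / 161
SA = 4.6290e+09 Bq/g

4.6290e+09


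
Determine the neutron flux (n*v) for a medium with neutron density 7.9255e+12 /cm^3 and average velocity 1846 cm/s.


phi = n * v
phi = 7.9255e+12 * 1846
phi = 1.4630e+16 /cm^2/s

1.4630e+16


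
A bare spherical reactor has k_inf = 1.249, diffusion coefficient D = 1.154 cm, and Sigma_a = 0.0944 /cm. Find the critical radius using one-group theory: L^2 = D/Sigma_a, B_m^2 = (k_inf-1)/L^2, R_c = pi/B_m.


L^2 = D / Sigma_a = 1.154 / 0.0944 = 12.22458 cm^2
B_m^2 = (k_inf - 1) / L^2 = (1.249 - 1) / 12.22458 = 0.02036880 /cm^2
For a bare sphere: B_g = pi/R, so R_c = pi / sqrt(B_m^2)
R_c = pi / sqrt(0.02036880) = 22.012 cm

22.012


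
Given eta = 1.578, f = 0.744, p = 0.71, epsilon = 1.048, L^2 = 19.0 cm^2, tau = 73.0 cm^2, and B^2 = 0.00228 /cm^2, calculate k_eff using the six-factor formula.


k_inf = eta*f*p*eps = 1.578*0.744*0.71*1.048 = 0.8735737
P_TNL = 1/(1 + L^2*B^2) = 1/(1 + 19.0*0.00228) = 0.9584787
P_FNL = exp(-B^2*tau) = exp(-0.00228*73.0) = 0.8466736
k_eff = k_inf * P_TNL * P_FNL = 0.8735737 * 0.9584787 * 0.8466736
k_eff = 0.70892

0.70892


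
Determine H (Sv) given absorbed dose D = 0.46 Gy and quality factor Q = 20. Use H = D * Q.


H = D * Q
H = 0.46 * 20
H = 9.2000 Sv

9.2000


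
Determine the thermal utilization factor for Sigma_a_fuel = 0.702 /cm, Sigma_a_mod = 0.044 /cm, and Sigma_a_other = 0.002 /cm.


f = Sigma_a_fuel / (Sigma_a_fuel + Sigma_a_mod + Sigma_a_other)
f = 0.702 / (0.702 + 0.044 + 0.002)
f = 0.93850

0.93850


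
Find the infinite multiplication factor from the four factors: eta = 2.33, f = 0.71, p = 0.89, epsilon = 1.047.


k_inf = eta * f * p * epsilon
k_inf = 2.33 * 0.71 * 0.89 * 1.047
k_inf = 1.5415

1.5415


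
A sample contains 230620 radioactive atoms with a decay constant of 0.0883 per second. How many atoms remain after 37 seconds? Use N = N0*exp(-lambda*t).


N = N0 * exp(-lambda * t)
N = 230620 * exp(-0.0883 * 37)
N = 8790.5

8790.5


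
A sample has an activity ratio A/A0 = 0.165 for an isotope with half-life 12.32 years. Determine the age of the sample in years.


lambda = ln(2) / t_half = ln(2) / 12.32 = 0.05626195 /yr
t = -ln(A/A0) / lambda
t = -ln(0.165) / 0.05626195
t = 32.025 yr

32.025


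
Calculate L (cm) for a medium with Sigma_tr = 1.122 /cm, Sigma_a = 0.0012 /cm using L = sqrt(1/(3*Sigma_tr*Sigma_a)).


D = 1 / (3 * Sigma_tr) = 1 / (3 * 1.122) = 0.2970885 cm
L = sqrt(D / Sigma_a)
L = sqrt(0.2970885 / 0.0012)
L = 15.734 cm

15.734


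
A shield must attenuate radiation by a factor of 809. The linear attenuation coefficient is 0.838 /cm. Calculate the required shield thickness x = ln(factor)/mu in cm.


x = ln(factor) / mu
x = ln(809) / 0.838
x = 7.9902 cm

7.9902


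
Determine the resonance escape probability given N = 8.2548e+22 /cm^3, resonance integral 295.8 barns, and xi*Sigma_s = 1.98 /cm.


p = exp(-N * I * 1e-24 / (xi*Sigma_s))
p = exp(-8.2548e+22 * 295.8 * 1e-24 / 1.98)
p = 4.4076e-06

4.4076e-06


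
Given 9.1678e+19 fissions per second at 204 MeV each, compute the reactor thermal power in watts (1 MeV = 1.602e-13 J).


P = fission_rate * E_MeV * 1.602e-13
P = 9.1678e+19 * 204 * 1.602e-13
P = 2.9961e+09 W

2.9961e+09


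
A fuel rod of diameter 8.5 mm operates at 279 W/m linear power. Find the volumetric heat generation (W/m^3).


r = D / 2 / 1000 = 8.5 / 2 / 1000 = 0.00425 m
q''' = q' / (pi * r^2)
q''' = 279 / (pi * 0.00425^2)
q''' = 4.9167e+06 W/m^3

4.9167e+06


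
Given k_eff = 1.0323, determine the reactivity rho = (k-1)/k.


rho = (k_eff - 1) / k_eff
rho = (1.0323 - 1) / 1.0323
rho = 0.031289

0.031289


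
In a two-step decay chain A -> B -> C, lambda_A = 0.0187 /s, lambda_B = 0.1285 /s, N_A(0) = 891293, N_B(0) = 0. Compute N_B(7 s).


N_B(t) = lambda_A * N_A0 / (lambda_B - lambda_A) * [exp(-lambda_A*t) - exp(-lambda_B*t)]
exp(-0.0187*7) = 0.8773055; exp(-0.1285*7) = 0.4067730
N_B = 0.0187 * 891293 / (0.1285 - 0.0187) * (0.8773055 - 0.4067730)
N_B = 71425

71425


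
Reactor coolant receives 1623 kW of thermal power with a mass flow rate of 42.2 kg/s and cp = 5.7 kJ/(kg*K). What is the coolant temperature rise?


dT = Q / (m_dot * cp)
dT = 1623 / (42.2 * 5.7)
dT = 6.7473 C

6.7473


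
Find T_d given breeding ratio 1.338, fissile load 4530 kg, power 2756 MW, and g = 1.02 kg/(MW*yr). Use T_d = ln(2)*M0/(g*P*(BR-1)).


Breeding gain G = BR - 1 = 1.338 - 1 = 0.338
Fissile production rate = g * P * G = 1.02 * 2756 * 0.338 = 950.15856 kg/yr
T_d = ln(2) * M0 / (g * P * G)
T_d = ln(2) * 4530 / 950.15856 = 3.3047 yr

3.3047


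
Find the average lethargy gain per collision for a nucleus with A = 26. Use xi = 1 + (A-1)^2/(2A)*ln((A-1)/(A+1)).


xi = 1 + (A-1)^2/(2A) * ln((A-1)/(A+1))
xi = 1 + (26-1)^2/(2*26) * ln((26-1)/(26 +1))
xi = 0.074987

0.074987


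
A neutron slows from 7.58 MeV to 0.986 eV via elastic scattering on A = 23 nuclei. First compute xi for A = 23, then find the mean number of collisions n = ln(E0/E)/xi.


xi = 1 + (A-1)^2/(2A)*ln((A-1)/(A+1)) = 0.08448899 (for A = 23)
n = ln(E0/E) / xi
n = ln(7.58e6 / 0.986) / 0.08448899
n = ln(7.687627e+06) / 0.08448899 = 187.66

187.66


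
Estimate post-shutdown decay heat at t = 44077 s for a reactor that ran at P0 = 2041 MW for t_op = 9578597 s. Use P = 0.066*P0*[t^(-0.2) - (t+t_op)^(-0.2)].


P/P0 = 0.066 * [t^(-0.2) - (t + t_op)^(-0.2)]
P/P0 = 0.066 * [44077^(-0.2) - (44077 + 9578597)^(-0.2)]
P/P0 = 0.066 * [0.1178033 - 0.04011815] = 0.005127220
P = 2041 * 0.005127220 = 10.465 MW

10.465


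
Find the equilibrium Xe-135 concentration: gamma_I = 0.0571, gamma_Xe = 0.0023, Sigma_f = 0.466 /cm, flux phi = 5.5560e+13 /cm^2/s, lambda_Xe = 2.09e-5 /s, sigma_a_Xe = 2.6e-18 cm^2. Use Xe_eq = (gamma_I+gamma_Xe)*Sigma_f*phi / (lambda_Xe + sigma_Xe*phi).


Xe_eq = (gamma_I + gamma_Xe) * Sigma_f * phi / (lambda_Xe + sigma_Xe * phi)
Numerator = (0.0571 + 0.0023) * 0.466 * 5.5560e+13 = 1.537923e+12
Denominator = 2.09e-5 + 2.6e-18 * 5.5560e+13 = 1.653560e-04
Xe_eq = 1.537923e+12 / 1.653560e-04 = 9.3007e+15 /cm^3

9.3007e+15


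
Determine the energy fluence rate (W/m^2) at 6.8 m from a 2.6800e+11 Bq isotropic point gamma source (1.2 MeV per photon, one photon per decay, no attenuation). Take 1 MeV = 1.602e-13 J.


psi = A * E * 1.602e-13 / (4*pi*r^2)
psi = 2.6800e+11 * 1.2 * 1.602e-13 / (4*pi*6.8^2)
psi = 8.8665e-05 W/m^2

8.8665e-05


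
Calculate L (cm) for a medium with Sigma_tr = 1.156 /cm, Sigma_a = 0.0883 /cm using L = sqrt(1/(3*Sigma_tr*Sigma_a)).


D = 1 / (3 * Sigma_tr) = 1 / (3 * 1.156) = 0.2883506 cm
L = sqrt(D / Sigma_a)
L = sqrt(0.2883506 / 0.0883)
L = 1.8071 cm

1.8071


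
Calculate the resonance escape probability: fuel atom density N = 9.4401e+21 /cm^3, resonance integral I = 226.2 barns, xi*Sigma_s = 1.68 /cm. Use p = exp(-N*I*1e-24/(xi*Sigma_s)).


p = exp(-N * I * 1e-24 / (xi*Sigma_s))
p = exp(-9.4401e+21 * 226.2 * 1e-24 / 1.68)
p = 0.28054

0.28054


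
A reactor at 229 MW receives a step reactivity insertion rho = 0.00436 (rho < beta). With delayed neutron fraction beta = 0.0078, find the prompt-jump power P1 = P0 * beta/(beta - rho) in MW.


P1/P0 = beta / (beta - rho)
P1/P0 = 0.0078 / (0.0078 - 0.00436) = 2.267442
P1 = 229 * 2.267442 = 519.24 MW

519.24


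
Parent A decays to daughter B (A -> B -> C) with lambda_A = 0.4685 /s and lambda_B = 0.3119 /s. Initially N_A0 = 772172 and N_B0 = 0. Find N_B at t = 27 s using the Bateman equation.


N_B(t) = lambda_A * N_A0 / (lambda_B - lambda_A) * [exp(-lambda_A*t) - exp(-lambda_B*t)]
exp(-0.4685*27) = 3.209164e-06; exp(-0.3119*27) = 2.201283e-04
N_B = 0.4685 * 772172 / (0.3119 - 0.4685) * (3.209164e-06 - 2.201283e-04)
N_B = 501.11

501.11


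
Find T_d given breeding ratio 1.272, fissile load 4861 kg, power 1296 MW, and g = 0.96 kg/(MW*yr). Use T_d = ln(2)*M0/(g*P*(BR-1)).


Breeding gain G = BR - 1 = 1.272 - 1 = 0.272
Fissile production rate = g * P * G = 0.96 * 1296 * 0.272 = 338.41152 kg/yr
T_d = ln(2) * M0 / (g * P * G)
T_d = ln(2) * 4861 / 338.41152 = 9.9565 yr

9.9565


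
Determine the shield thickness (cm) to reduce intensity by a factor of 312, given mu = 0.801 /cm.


x = ln(factor) / mu
x = ln(312) / 0.801
x = 7.1698 cm

7.1698


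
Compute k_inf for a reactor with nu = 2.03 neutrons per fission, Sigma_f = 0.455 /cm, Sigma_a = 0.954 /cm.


k_inf = nu * Sigma_f / Sigma_a
k_inf = 2.03 * 0.455 / 0.954
k_inf = 0.96819

0.96819


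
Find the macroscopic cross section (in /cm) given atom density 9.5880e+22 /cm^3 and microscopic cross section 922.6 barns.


Sigma = N * sigma_barns * 1e-24
Sigma = 9.5880e+22 * 922.6 * 1e-24
Sigma = 88.459 /cm

88.459


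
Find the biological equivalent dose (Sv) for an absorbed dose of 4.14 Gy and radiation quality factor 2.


H = D * Q
H = 4.14 * 2
H = 8.2800 Sv

8.2800


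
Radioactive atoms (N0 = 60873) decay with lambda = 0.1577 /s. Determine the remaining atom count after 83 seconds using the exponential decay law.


N = N0 * exp(-lambda * t)
N = 60873 * exp(-0.1577 * 83)
N = 0.12586

0.12586


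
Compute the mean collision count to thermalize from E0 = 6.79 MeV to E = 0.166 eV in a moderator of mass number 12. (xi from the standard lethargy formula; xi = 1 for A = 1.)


xi = 1 + (A-1)^2/(2A)*ln((A-1)/(A+1)) = 0.1577690 (for A = 12)
n = ln(E0/E) / xi
n = ln(6.79e6 / 0.166) / 0.1577690
n = ln(4.090361e+07) / 0.1577690 = 111.09

111.09


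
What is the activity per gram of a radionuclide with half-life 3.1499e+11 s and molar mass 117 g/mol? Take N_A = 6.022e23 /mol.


lambda = ln(2) / t_half = ln(2) / 3.1499e+11 = 2.200537e-12 /s
SA = lambda * N_A / M
SA = 2.200537e-12 * 6.022e23 / 117
SA = 1.1326e+10 Bq/g

1.1326e+10


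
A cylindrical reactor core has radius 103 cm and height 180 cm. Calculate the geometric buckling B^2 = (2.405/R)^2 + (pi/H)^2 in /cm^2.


B^2 = (2.405/R)^2 + (pi/H)^2
B^2 = (2.405/103)^2 + (pi/180)^2
B^2 = 8.4982e-04 /cm^2

8.4982e-04


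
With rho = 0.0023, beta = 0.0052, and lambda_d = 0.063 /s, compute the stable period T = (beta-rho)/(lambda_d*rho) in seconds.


T = (beta - rho) / (lambda_d * rho)
T = (0.0052 - 0.0023) / (0.063 * 0.0023)
T = 20.014 s

20.014


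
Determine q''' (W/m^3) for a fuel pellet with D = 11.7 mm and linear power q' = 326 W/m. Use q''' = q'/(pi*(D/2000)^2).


r = D / 2 / 1000 = 11.7 / 2 / 1000 = 0.00585 m
q''' = q' / (pi * r^2)
q''' = 326 / (pi * 0.00585^2)
q''' = 3.0322e+06 W/m^3

3.0322e+06


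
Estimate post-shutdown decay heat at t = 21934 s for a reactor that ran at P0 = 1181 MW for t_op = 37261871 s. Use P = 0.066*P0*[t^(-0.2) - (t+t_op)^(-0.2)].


P/P0 = 0.066 * [t^(-0.2) - (t + t_op)^(-0.2)]
P/P0 = 0.066 * [21934^(-0.2) - (21934 + 37261871)^(-0.2)]
P/P0 = 0.066 * [0.1354492 - 0.03059821] = 0.006920165
P = 1181 * 0.006920165 = 8.1727 MW

8.1727


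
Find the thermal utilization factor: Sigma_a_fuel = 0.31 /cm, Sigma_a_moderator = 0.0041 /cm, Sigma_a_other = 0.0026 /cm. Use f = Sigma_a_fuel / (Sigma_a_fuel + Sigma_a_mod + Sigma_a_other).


f = Sigma_a_fuel / (Sigma_a_fuel + Sigma_a_mod + Sigma_a_other)
f = 0.31 / (0.31 + 0.0041 + 0.0026)
f = 0.97884

0.97884
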